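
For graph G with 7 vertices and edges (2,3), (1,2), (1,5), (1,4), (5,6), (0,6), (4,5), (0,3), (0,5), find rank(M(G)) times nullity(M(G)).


r(M) = |V| - c = 7 - 1 = 6.
nullity = |E| - r(M) = 9 - 6 = 3.
Product = 6 * 3 = 18.

18


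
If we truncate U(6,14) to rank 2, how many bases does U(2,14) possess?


Truncating U(6,14) to rank 2 gives U(2,14).
Bases of U(2,14) are all 2-element subsets of 14 elements.
Number of bases = (14 choose 2) = 91.

91


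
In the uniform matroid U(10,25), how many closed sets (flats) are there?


Flats of U(10,25): every subset of size < 10 is a flat, plus E itself.
Count = C(25,0) + C(25,1) + C(25,2) + C(25,3) + C(25,4) + C(25,5) + C(25,6) + C(25,7) + C(25,8) + C(25,9) + 1
     = 1 + 25 + 300 + 2300 + 12650 + 53130 + 177100 + 480700 + 1081575 + 2042975 + 1
     = 3850757.

3850757


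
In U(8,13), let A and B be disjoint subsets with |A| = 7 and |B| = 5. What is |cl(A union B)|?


|A union B| = 7 + 5 = 12 (disjoint).
In U(8,13), cl(S) = S if |S| < 8, else cl(S) = E.
Since 12 >= 8, cl(A union B) = E.
|cl(A union B)| = 13.

13


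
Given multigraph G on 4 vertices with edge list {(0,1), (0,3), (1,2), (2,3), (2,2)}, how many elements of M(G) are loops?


In a graphic matroid, a loop is a self-loop edge (u,u) with rank 0.
Examining all 5 edges for self-loops...
Self-loops found: (2,2)
Number of loops = 1.

1


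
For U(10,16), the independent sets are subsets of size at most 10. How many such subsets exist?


Independent sets of U(10,16) are all subsets of size <= 10.
Count = C(16,0) + C(16,1) + C(16,2) + C(16,3) + C(16,4) + C(16,5) + C(16,6) + C(16,7) + C(16,8) + C(16,9) + C(16,10)
     = 1 + 16 + 120 + 560 + 1820 + 4368 + 8008 + 11440 + 12870 + 11440 + 8008
     = 58651.

58651


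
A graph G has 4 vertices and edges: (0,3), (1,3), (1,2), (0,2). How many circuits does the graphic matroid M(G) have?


A circuit in a graphic matroid = edge set of a simple cycle.
G has 4 vertices and 4 edges.
Enumerating all minimal edge subsets forming cycles...
Total circuits found: 1.

1


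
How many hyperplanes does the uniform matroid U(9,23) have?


Hyperplanes of U(9,23) are flats of rank 8.
In a uniform matroid, these are exactly the (8)-element subsets.
Count = (23 choose 8) = 490314.

490314


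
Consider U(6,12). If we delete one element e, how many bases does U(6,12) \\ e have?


Deleting e from U(6,12) gives U(6,11) since n > r.
Bases of U(6,11) = C(11,6) = 11! / (6! * 5!) = 462.

462


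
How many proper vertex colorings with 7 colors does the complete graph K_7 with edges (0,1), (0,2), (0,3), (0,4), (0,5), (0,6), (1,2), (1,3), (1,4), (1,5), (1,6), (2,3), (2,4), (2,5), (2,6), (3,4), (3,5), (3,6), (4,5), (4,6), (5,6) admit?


P(K_7, k) = k(k-1)(k-2)...(k-6).
P(7) = (7) * (6) * (5) * (4) * (3) * (2) * (1) = 5040.

5040


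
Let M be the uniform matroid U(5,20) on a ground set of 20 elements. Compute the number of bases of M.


Bases of U(5,20) are all 5-element subsets of the 20-element ground set.
Number of bases = C(20,5).
C(20,5) = 20! / (5! * 15!) = 15504.

15504


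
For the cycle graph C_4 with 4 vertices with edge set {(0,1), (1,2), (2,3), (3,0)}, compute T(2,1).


T(C_4; x,y) = x + x^2 + ... + x^(3) + y.
T(2,1) = 2^1 + 2^2 + 2^3 + 1
= 2 + 4 + 8 + 1
= 15.

15


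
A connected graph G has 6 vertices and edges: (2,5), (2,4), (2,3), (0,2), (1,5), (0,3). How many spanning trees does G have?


By Kirchhoff's matrix tree theorem, the number of spanning trees equals
the determinant of any cofactor of the Laplacian matrix L.
G has 6 vertices and 6 edges.
Computing the (5 x 5) cofactor determinant gives 3.

3


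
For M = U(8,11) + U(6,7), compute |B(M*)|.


(M1+M2)* = M1* + M2*.
M1* = U(3,11), bases: C(11,3) = 165.
M2* = U(1,7), bases: C(7,1) = 7.
|B(M*)| = 165 * 7 = 1155.

1155


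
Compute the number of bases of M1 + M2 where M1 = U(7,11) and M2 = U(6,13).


Bases of a direct sum M1 + M2: |B| = |B(M1)| * |B(M2)|.
|B(U(7,11))| = C(11,7) = 330.
|B(U(6,13))| = C(13,6) = 1716.
Total bases = 330 * 1716 = 566280.

566280


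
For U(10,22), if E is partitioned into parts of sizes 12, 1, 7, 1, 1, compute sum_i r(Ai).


r(Ai) = min(|Ai|, 10) for each part.
Sum = min(12,10) + min(1,10) + min(7,10) + min(1,10) + min(1,10)
    = 10 + 1 + 7 + 1 + 1
    = 20.

20


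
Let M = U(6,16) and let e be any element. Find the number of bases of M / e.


Contracting e from U(6,16) gives U(5,15).
Bases of U(5,15) = C(15,5) = 3003.

3003


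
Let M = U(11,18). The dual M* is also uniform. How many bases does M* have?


The dual of U(r,n) is U(n-r, n) = U(7,18).
Bases of U(7,18) are all (7)-element subsets.
|B(M*)| = C(18,7) = 18! / (7! * 11!) = 31824.

31824


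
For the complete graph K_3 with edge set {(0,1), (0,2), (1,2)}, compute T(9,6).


T(K_3; x,y) = x^2 + x + y.
T(9,6) = 81 + 9 + 6 = 96.

96


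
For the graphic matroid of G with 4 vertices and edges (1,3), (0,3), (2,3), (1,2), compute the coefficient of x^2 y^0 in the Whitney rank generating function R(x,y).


R(x,y) = sum over A in 2^E of x^(r(E)-r(A)) * y^(|A|-r(A)).
G has 4 vertices, 4 edges. r(E) = 3.
Enumerate all 2^4 = 16 subsets.
Count subsets with r(E)-r(A)=2 and |A|-r(A)=0: 4.

4


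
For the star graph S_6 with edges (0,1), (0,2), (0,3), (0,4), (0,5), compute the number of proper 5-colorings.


P(tree, k) = k * (k-1)^(5) for any tree on 6 vertices.
P(5) = 5 * 4^5 = 5 * 1024 = 5120.

5120


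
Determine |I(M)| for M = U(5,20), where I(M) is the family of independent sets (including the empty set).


Independent sets of U(5,20) are all subsets of size <= 5.
Count = (20 choose 0) + (20 choose 1) + (20 choose 2) + (20 choose 3) + (20 choose 4) + (20 choose 5)
     = 1 + 20 + 190 + 1140 + 4845 + 15504
     = 21700.

21700


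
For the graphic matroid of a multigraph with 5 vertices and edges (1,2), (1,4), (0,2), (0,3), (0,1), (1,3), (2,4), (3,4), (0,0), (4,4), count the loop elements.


In a graphic matroid, a loop is a self-loop edge (u,u) with rank 0.
Examining all 10 edges for self-loops...
Self-loops found: (0,0), (4,4)
Number of loops = 2.

2


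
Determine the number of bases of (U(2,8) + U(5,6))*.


(M1+M2)* = M1* + M2*.
M1* = U(6,8), bases: C(8,6) = 28.
M2* = U(1,6), bases: C(6,1) = 6.
|B(M*)| = 28 * 6 = 168.

168


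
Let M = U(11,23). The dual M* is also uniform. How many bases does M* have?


The dual of U(r,n) is U(n-r, n) = U(12,23).
Bases of U(12,23) are all (12)-element subsets.
|B(M*)| = (23 choose 12) = 1352078.

1352078


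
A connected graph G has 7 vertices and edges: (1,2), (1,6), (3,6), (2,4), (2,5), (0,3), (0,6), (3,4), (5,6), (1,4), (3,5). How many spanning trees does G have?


By Kirchhoff's matrix tree theorem, the number of spanning trees equals
the determinant of any cofactor of the Laplacian matrix L.
G has 7 vertices and 11 edges.
Computing the (6 x 6) cofactor determinant gives 190.

190


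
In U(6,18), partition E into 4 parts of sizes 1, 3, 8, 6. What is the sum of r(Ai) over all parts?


r(Ai) = min(|Ai|, 6) for each part.
Sum = min(1,6) + min(3,6) + min(8,6) + min(6,6)
    = 1 + 3 + 6 + 6
    = 16.

16


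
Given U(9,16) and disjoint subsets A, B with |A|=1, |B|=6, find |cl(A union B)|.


|A union B| = 1 + 6 = 7 (disjoint).
In U(9,16), cl(S) = S if |S| < 9, else cl(S) = E.
Since 7 < 9, cl(A union B) = A union B.
|cl(A union B)| = 7.

7


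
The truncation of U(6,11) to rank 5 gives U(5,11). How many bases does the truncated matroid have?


Truncating U(6,11) to rank 5 gives U(5,11).
Bases of U(5,11) are all 5-element subsets of 11 elements.
Number of bases = C(11,5) = 462.

462


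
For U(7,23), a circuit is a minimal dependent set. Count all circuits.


In U(7,23), circuits are the (8)-element subsets.
Any set of 8 elements is dependent, and removing any one element gives
an independent set of size 7, so it is a minimal dependent set.
Number of circuits = C(23,8) = 23! / (8! * 15!) = 490314.

490314


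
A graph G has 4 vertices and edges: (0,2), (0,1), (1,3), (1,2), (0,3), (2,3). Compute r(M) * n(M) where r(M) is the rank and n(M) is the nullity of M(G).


r(M) = |V| - c = 4 - 1 = 3.
nullity = |E| - r(M) = 6 - 3 = 3.
Product = 3 * 3 = 9.

9


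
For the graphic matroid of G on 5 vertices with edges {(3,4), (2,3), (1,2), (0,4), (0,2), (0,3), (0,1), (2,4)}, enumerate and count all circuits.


A circuit in a graphic matroid = edge set of a simple cycle.
G has 5 vertices and 8 edges.
Enumerating all minimal edge subsets forming cycles...
Total circuits found: 12.

12


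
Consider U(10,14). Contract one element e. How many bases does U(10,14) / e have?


Contracting e from U(10,14) gives U(9,13).
Bases of U(9,13) = C(13,9) = 13! / (9! * 4!) = 715.

715


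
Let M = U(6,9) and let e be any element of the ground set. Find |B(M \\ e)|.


Deleting e from U(6,9) gives U(6,8) since n > r.
Bases of U(6,8) = C(8,6) = 8! / (6! * 2!) = 28.

28


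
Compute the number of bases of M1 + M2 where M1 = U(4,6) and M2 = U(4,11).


Bases of a direct sum M1 + M2: |B| = |B(M1)| * |B(M2)|.
|B(U(4,6))| = C(6,4) = 15.
|B(U(4,11))| = C(11,4) = 330.
Total bases = 15 * 330 = 4950.

4950


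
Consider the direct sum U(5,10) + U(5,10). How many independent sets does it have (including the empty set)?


For a direct sum, |I(M1+M2)| = |I(M1)| * |I(M2)|.
|I(U(5,10))| = sum C(10,k) for k=0..5 = 638.
|I(U(5,10))| = sum C(10,k) for k=0..5 = 638.
Total = 638 * 638 = 407044.

407044


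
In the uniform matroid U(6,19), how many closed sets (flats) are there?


Flats of U(6,19): every subset of size < 6 is a flat, plus E itself.
Count = C(19,0) + C(19,1) + C(19,2) + C(19,3) + C(19,4) + C(19,5) + 1
     = 1 + 19 + 171 + 969 + 3876 + 11628 + 1
     = 16665.

16665


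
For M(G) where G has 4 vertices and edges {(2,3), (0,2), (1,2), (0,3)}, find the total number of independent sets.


An independent set in a graphic matroid is an acyclic edge subset.
G has 4 vertices and 4 edges.
Enumerate all 2^4 = 16 subsets, checking for acyclicity.
Total independent sets = 14.

14


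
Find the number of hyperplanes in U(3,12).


Hyperplanes of U(3,12) are flats of rank 2.
In a uniform matroid, these are exactly the (2)-element subsets.
Count = C(12,2) = (12 * 11) / (1 * 2) = 66.

66


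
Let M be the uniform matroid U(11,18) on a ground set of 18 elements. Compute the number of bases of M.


Bases of U(11,18) are all 11-element subsets of the 18-element ground set.
Number of bases = C(18,11).
C(18,11) = 18! / (11! * 7!) = 31824.

31824


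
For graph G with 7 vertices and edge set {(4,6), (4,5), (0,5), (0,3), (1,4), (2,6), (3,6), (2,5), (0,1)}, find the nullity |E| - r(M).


Cycle rank (nullity) = |E| - r(M) = |E| - (|V| - c).
|E| = 9, |V| = 7, c = 1.
Nullity = 9 - (7 - 1) = 9 - 6 = 3.

3


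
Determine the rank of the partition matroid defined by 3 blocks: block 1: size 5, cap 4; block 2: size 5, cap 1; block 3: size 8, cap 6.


Rank of a partition matroid = sum of min(|Si|, ci) for each block.
= min(5,4) + min(5,1) + min(8,6)
= 4 + 1 + 6
= 11.

11


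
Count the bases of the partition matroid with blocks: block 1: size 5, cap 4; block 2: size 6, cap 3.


A basis picks exactly ci elements from block i.
Number of bases = product of C(|Si|, ci).
= C(5,4) * C(6,3)
= 5 * 20
= 100.

100


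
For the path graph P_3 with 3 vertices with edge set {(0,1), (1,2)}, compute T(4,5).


A path on 3 vertices is a tree with 2 edges.
T(x,y) = x^(2) for any tree.
T(4,5) = 4^2 = 16.

16


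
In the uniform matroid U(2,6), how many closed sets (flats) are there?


Flats of U(2,6): every subset of size < 2 is a flat, plus E itself.
Count = C(6,0) + C(6,1) + 1
     = 1 + 6 + 1
     = 8.

8


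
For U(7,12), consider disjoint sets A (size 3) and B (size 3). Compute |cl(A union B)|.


|A union B| = 3 + 3 = 6 (disjoint).
In U(7,12), cl(S) = S if |S| < 7, else cl(S) = E.
Since 6 < 7, cl(A union B) = A union B.
|cl(A union B)| = 6.

6


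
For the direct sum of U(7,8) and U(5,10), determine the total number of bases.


Bases of a direct sum M1 + M2: |B| = |B(M1)| * |B(M2)|.
|B(U(7,8))| = C(8,7) = 8.
|B(U(5,10))| = C(10,5) = 252.
Total bases = 8 * 252 = 2016.

2016


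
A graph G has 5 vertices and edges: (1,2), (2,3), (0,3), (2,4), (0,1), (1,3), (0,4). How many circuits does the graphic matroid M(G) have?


A circuit in a graphic matroid = edge set of a simple cycle.
G has 5 vertices and 7 edges.
Enumerating all minimal edge subsets forming cycles...
Total circuits found: 7.

7


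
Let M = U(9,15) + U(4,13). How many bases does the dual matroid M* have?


(M1+M2)* = M1* + M2*.
M1* = U(6,15), bases: C(15,6) = 5005.
M2* = U(9,13), bases: C(13,9) = 715.
|B(M*)| = 5005 * 715 = 3578575.

3578575


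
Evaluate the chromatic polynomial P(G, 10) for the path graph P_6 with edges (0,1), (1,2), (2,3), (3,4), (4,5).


P(P_6, k) = k * (k-1)^(5).
P(10) = 10 * 9^5 = 10 * 59049 = 590490.

590490


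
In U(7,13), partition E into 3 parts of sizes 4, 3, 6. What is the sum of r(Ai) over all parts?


r(Ai) = min(|Ai|, 7) for each part.
Sum = min(4,7) + min(3,7) + min(6,7)
    = 4 + 3 + 6
    = 13.

13


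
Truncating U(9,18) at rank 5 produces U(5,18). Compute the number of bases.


Truncating U(9,18) to rank 5 gives U(5,18).
Bases of U(5,18) are all 5-element subsets of 18 elements.
Number of bases = C(18,5) = 8568.

8568


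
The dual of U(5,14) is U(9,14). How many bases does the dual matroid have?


The dual of U(r,n) is U(n-r, n) = U(9,14).
Bases of U(9,14) are all (9)-element subsets.
|B(M*)| = (14 choose 9) = 2002.

2002


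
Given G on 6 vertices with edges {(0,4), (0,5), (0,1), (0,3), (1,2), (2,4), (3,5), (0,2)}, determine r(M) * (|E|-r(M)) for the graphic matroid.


r(M) = |V| - c = 6 - 1 = 5.
nullity = |E| - r(M) = 8 - 5 = 3.
Product = 5 * 3 = 15.

15


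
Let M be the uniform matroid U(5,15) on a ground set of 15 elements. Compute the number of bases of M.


Bases of U(5,15) are all 5-element subsets of the 15-element ground set.
Number of bases = C(15,5).
C(15,5) = 15! / (5! * 10!) = 3003.

3003


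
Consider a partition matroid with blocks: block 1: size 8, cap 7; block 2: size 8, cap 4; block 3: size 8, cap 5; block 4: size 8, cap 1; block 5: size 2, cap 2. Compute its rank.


Rank of a partition matroid = sum of min(|Si|, ci) for each block.
= min(8,7) + min(8,4) + min(8,5) + min(8,1) + min(2,2)
= 7 + 4 + 5 + 1 + 2
= 19.

19


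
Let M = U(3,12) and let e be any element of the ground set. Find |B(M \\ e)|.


Deleting e from U(3,12) gives U(3,11) since n > r.
Bases of U(3,11) = (11 choose 3) = 165.

165


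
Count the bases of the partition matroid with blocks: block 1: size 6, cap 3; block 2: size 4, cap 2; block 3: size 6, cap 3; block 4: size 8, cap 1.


A basis picks exactly ci elements from block i.
Number of bases = product of C(|Si|, ci).
= C(6,3) * C(4,2) * C(6,3) * C(8,1)
= 20 * 6 * 20 * 8
= 19200.

19200


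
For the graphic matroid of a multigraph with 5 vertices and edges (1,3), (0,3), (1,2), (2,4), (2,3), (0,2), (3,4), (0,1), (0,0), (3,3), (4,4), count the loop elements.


In a graphic matroid, a loop is a self-loop edge (u,u) with rank 0.
Examining all 11 edges for self-loops...
Self-loops found: (0,0), (3,3), (4,4)
Number of loops = 3.

3


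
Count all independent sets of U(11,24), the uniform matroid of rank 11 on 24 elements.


Independent sets of U(11,24) are all subsets of size <= 11.
Count = (24 choose 0) + (24 choose 1) + (24 choose 2) + (24 choose 3) + (24 choose 4) + (24 choose 5) + (24 choose 6) + (24 choose 7) + (24 choose 8) + (24 choose 9) + (24 choose 10) + (24 choose 11)
     = 1 + 24 + 276 + 2024 + 10626 + 42504 + 134596 + 346104 + 735471 + 1307504 + 1961256 + 2496144
     = 7036530.

7036530


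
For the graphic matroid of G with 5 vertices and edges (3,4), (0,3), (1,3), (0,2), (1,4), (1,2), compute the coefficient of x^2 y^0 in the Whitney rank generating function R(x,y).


R(x,y) = sum over A in 2^E of x^(r(E)-r(A)) * y^(|A|-r(A)).
G has 5 vertices, 6 edges. r(E) = 4.
Enumerate all 2^6 = 64 subsets.
Count subsets with r(E)-r(A)=2 and |A|-r(A)=0: 15.

15


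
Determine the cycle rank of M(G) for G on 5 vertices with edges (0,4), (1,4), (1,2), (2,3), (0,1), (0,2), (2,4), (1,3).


Cycle rank (nullity) = |E| - r(M) = |E| - (|V| - c).
|E| = 8, |V| = 5, c = 1.
Nullity = 8 - (5 - 1) = 8 - 4 = 4.

4


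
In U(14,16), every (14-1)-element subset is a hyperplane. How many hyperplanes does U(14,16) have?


Hyperplanes of U(14,16) are flats of rank 13.
In a uniform matroid, these are exactly the (13)-element subsets.
Count = C(16,13) = 560.

560


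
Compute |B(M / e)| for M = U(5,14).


Contracting e from U(5,14) gives U(4,13).
Bases of U(4,13) = (13 choose 4) = 715.

715


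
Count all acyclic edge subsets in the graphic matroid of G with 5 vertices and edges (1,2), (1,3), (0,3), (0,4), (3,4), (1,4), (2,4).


An independent set in a graphic matroid is an acyclic edge subset.
G has 5 vertices and 7 edges.
Enumerate all 2^7 = 128 subsets, checking for acyclicity.
Total independent sets = 82.

82


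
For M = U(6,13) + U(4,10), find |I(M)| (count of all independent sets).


For a direct sum, |I(M1+M2)| = |I(M1)| * |I(M2)|.
|I(U(6,13))| = sum C(13,k) for k=0..6 = 4096.
|I(U(4,10))| = sum C(10,k) for k=0..4 = 386.
Total = 4096 * 386 = 1581056.

1581056


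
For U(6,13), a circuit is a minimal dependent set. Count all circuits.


In U(6,13), circuits are the (7)-element subsets.
Any set of 7 elements is dependent, and removing any one element gives
an independent set of size 6, so it is a minimal dependent set.
Number of circuits = C(13,7) = 13! / (7! * 6!) = 1716.

1716


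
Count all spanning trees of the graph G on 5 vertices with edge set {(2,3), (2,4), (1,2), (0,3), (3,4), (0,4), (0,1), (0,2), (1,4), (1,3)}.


By Kirchhoff's matrix tree theorem, the number of spanning trees equals
the determinant of any cofactor of the Laplacian matrix L.
G has 5 vertices and 10 edges.
Computing the (4 x 4) cofactor determinant gives 125.

125


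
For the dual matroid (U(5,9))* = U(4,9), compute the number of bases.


The dual of U(r,n) is U(n-r, n) = U(4,9).
Bases of U(4,9) are all (4)-element subsets.
|B(M*)| = (9 choose 4) = 126.

126


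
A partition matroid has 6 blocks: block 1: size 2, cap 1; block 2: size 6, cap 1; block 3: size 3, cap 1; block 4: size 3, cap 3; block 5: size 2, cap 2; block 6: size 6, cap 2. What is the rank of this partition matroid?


Rank of a partition matroid = sum of min(|Si|, ci) for each block.
= min(2,1) + min(6,1) + min(3,1) + min(3,3) + min(2,2) + min(6,2)
= 1 + 1 + 1 + 3 + 2 + 2
= 10.

10


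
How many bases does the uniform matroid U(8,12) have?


Bases of U(8,12) are all 8-element subsets of the 12-element ground set.
Number of bases = C(12,8).
(12 choose 8) = 495.

495


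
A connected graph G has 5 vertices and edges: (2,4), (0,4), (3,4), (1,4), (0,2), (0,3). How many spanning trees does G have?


By Kirchhoff's matrix tree theorem, the number of spanning trees equals
the determinant of any cofactor of the Laplacian matrix L.
G has 5 vertices and 6 edges.
Computing the (4 x 4) cofactor determinant gives 8.

8


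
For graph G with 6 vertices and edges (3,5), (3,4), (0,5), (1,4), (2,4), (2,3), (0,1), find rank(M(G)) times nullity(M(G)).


r(M) = |V| - c = 6 - 1 = 5.
nullity = |E| - r(M) = 7 - 5 = 2.
Product = 5 * 2 = 10.

10


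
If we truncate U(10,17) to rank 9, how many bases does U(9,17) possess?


Truncating U(10,17) to rank 9 gives U(9,17).
Bases of U(9,17) are all 9-element subsets of 17 elements.
Number of bases = C(17,9) = 24310.

24310


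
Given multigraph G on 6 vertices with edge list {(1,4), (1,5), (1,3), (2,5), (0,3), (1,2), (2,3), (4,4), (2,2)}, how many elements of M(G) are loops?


In a graphic matroid, a loop is a self-loop edge (u,u) with rank 0.
Examining all 9 edges for self-loops...
Self-loops found: (4,4), (2,2)
Number of loops = 2.

2


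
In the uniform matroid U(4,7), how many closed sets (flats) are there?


Flats of U(4,7): every subset of size < 4 is a flat, plus E itself.
Count = C(7,0) + C(7,1) + C(7,2) + C(7,3) + 1
     = 1 + 7 + 21 + 35 + 1
     = 65.

65


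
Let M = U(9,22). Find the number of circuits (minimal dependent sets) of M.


In U(9,22), circuits are the (10)-element subsets.
Any set of 10 elements is dependent, and removing any one element gives
an independent set of size 9, so it is a minimal dependent set.
Number of circuits = C(22,10) = 646646.

646646


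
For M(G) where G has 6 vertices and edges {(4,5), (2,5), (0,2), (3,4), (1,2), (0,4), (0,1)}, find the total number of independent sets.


An independent set in a graphic matroid is an acyclic edge subset.
G has 6 vertices and 7 edges.
Enumerate all 2^7 = 128 subsets, checking for acyclicity.
Total independent sets = 104.

104


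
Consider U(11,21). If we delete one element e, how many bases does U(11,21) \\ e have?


Deleting e from U(11,21) gives U(11,20) since n > r.
Bases of U(11,20) = (20 choose 11) = 167960.

167960


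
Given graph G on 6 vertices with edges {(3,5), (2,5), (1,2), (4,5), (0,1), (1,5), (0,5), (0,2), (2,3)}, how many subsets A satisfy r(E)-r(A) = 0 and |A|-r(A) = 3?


R(x,y) = sum over A in 2^E of x^(r(E)-r(A)) * y^(|A|-r(A)).
G has 6 vertices, 9 edges. r(E) = 5.
Enumerate all 2^9 = 512 subsets.
Count subsets with r(E)-r(A)=0 and |A|-r(A)=3: 8.

8


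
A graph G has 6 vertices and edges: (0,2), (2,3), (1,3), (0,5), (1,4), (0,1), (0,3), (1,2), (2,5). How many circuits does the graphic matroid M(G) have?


A circuit in a graphic matroid = edge set of a simple cycle.
G has 6 vertices and 9 edges.
Enumerating all minimal edge subsets forming cycles...
Total circuits found: 12.

12


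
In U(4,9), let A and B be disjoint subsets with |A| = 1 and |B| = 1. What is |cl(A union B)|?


|A union B| = 1 + 1 = 2 (disjoint).
In U(4,9), cl(S) = S if |S| < 4, else cl(S) = E.
Since 2 < 4, cl(A union B) = A union B.
|cl(A union B)| = 2.

2


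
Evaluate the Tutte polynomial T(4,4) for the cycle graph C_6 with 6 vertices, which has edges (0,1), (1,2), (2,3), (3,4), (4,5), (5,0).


T(C_6; x,y) = x + x^2 + ... + x^(5) + y.
T(4,4) = 4^1 + 4^2 + 4^3 + 4^4 + 4^5 + 4
= 4 + 16 + 64 + 256 + 1024 + 4
= 1368.

1368


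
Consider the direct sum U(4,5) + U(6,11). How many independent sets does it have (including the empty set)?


For a direct sum, |I(M1+M2)| = |I(M1)| * |I(M2)|.
|I(U(4,5))| = sum C(5,k) for k=0..4 = 31.
|I(U(6,11))| = sum C(11,k) for k=0..6 = 1486.
Total = 31 * 1486 = 46066.

46066


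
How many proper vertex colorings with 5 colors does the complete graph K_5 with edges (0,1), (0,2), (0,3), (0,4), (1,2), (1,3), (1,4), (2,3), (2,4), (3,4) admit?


P(K_5, k) = k(k-1)(k-2)...(k-4).
P(5) = (5) * (4) * (3) * (2) * (1) = 120.

120


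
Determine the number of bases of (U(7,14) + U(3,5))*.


(M1+M2)* = M1* + M2*.
M1* = U(7,14), bases: C(14,7) = 3432.
M2* = U(2,5), bases: C(5,2) = 10.
|B(M*)| = 3432 * 10 = 34320.

34320


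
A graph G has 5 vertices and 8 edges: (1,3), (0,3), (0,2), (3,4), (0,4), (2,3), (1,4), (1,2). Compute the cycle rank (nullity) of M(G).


Cycle rank (nullity) = |E| - r(M) = |E| - (|V| - c).
|E| = 8, |V| = 5, c = 1.
Nullity = 8 - (5 - 1) = 8 - 4 = 4.

4


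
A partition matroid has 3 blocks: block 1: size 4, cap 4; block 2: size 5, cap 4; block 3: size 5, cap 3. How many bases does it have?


A basis picks exactly ci elements from block i.
Number of bases = product of C(|Si|, ci).
= C(4,4) * C(5,4) * C(5,3)
= 1 * 5 * 10
= 50.

50


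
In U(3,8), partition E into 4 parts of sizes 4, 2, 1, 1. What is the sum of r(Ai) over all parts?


r(Ai) = min(|Ai|, 3) for each part.
Sum = min(4,3) + min(2,3) + min(1,3) + min(1,3)
    = 3 + 2 + 1 + 1
    = 7.

7


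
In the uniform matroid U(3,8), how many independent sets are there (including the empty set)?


Independent sets of U(3,8) are all subsets of size <= 3.
Count = (8 choose 0) + (8 choose 1) + (8 choose 2) + (8 choose 3)
     = 1 + 8 + 28 + 56
     = 93.

93


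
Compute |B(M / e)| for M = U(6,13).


Contracting e from U(6,13) gives U(5,12).
Bases of U(5,12) = C(12,5) = 792.

792


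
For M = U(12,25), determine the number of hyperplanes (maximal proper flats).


Hyperplanes of U(12,25) are flats of rank 11.
In a uniform matroid, these are exactly the (11)-element subsets.
Count = C(25,11) = 25! / (11! * 14!) = 4457400.

4457400


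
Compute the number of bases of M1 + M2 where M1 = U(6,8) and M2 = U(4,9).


Bases of a direct sum M1 + M2: |B| = |B(M1)| * |B(M2)|.
|B(U(6,8))| = C(8,6) = 28.
|B(U(4,9))| = C(9,4) = 126.
Total bases = 28 * 126 = 3528.

3528


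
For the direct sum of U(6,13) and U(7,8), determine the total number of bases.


Bases of a direct sum M1 + M2: |B| = |B(M1)| * |B(M2)|.
|B(U(6,13))| = C(13,6) = 1716.
|B(U(7,8))| = C(8,7) = 8.
Total bases = 1716 * 8 = 13728.

13728


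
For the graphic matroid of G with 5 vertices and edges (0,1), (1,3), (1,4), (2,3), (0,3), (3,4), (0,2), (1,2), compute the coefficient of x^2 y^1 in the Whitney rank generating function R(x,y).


R(x,y) = sum over A in 2^E of x^(r(E)-r(A)) * y^(|A|-r(A)).
G has 5 vertices, 8 edges. r(E) = 4.
Enumerate all 2^8 = 256 subsets.
Count subsets with r(E)-r(A)=2 and |A|-r(A)=1: 5.

5


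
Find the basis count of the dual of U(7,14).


The dual of U(r,n) is U(n-r, n) = U(7,14).
Bases of U(7,14) are all (7)-element subsets.
|B(M*)| = (14 choose 7) = 3432.

3432


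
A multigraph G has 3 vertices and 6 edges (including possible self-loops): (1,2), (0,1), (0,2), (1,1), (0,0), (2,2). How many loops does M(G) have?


In a graphic matroid, a loop is a self-loop edge (u,u) with rank 0.
Examining all 6 edges for self-loops...
Self-loops found: (1,1), (0,0), (2,2)
Number of loops = 3.

3


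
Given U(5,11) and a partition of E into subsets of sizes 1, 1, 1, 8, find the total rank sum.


r(Ai) = min(|Ai|, 5) for each part.
Sum = min(1,5) + min(1,5) + min(1,5) + min(8,5)
    = 1 + 1 + 1 + 5
    = 8.

8


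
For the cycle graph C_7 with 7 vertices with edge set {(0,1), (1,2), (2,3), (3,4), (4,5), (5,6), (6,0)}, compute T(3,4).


T(C_7; x,y) = x + x^2 + ... + x^(6) + y.
T(3,4) = 3^1 + 3^2 + 3^3 + 3^4 + 3^5 + 3^6 + 4
= 3 + 9 + 27 + 81 + 243 + 729 + 4
= 1096.

1096


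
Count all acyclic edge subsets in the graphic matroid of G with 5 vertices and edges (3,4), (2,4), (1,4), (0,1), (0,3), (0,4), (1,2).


An independent set in a graphic matroid is an acyclic edge subset.
G has 5 vertices and 7 edges.
Enumerate all 2^7 = 128 subsets, checking for acyclicity.
Total independent sets = 82.

82


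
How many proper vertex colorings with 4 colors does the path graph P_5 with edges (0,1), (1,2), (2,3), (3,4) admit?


P(P_5, k) = k * (k-1)^(4).
P(4) = 4 * 3^4 = 4 * 81 = 324.

324


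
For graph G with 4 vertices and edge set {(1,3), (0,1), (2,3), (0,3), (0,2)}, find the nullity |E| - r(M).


Cycle rank (nullity) = |E| - r(M) = |E| - (|V| - c).
|E| = 5, |V| = 4, c = 1.
Nullity = 5 - (4 - 1) = 5 - 3 = 2.

2


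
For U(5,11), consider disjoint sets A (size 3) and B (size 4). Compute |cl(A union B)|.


|A union B| = 3 + 4 = 7 (disjoint).
In U(5,11), cl(S) = S if |S| < 5, else cl(S) = E.
Since 7 >= 5, cl(A union B) = E.
|cl(A union B)| = 11.

11


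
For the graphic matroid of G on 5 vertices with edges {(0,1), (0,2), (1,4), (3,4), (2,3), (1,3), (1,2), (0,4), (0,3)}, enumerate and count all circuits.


A circuit in a graphic matroid = edge set of a simple cycle.
G has 5 vertices and 9 edges.
Enumerating all minimal edge subsets forming cycles...
Total circuits found: 22.

22


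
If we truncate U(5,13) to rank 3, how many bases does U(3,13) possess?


Truncating U(5,13) to rank 3 gives U(3,13).
Bases of U(3,13) are all 3-element subsets of 13 elements.
Number of bases = (13 choose 3) = 286.

286


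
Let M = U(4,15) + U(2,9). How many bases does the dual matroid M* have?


(M1+M2)* = M1* + M2*.
M1* = U(11,15), bases: C(15,11) = 1365.
M2* = U(7,9), bases: C(9,7) = 36.
|B(M*)| = 1365 * 36 = 49140.

49140


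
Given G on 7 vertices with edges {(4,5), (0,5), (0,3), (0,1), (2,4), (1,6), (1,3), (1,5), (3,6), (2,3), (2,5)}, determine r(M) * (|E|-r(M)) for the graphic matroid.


r(M) = |V| - c = 7 - 1 = 6.
nullity = |E| - r(M) = 11 - 6 = 5.
Product = 6 * 5 = 30.

30


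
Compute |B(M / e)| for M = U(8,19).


Contracting e from U(8,19) gives U(7,18).
Bases of U(7,18) = (18 choose 7) = 31824.

31824


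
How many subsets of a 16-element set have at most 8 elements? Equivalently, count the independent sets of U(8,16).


Independent sets of U(8,16) are all subsets of size <= 8.
Count = C(16,0) + C(16,1) + C(16,2) + C(16,3) + C(16,4) + C(16,5) + C(16,6) + C(16,7) + C(16,8)
     = 1 + 16 + 120 + 560 + 1820 + 4368 + 8008 + 11440 + 12870
     = 39203.

39203


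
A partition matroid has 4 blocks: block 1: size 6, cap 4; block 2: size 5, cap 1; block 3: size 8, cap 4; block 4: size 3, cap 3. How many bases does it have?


A basis picks exactly ci elements from block i.
Number of bases = product of C(|Si|, ci).
= C(6,4) * C(5,1) * C(8,4) * C(3,3)
= 15 * 5 * 70 * 1
= 5250.

5250


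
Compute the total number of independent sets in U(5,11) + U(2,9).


For a direct sum, |I(M1+M2)| = |I(M1)| * |I(M2)|.
|I(U(5,11))| = sum C(11,k) for k=0..5 = 1024.
|I(U(2,9))| = sum C(9,k) for k=0..2 = 46.
Total = 1024 * 46 = 47104.

47104


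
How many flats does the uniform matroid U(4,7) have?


Flats of U(4,7): every subset of size < 4 is a flat, plus E itself.
Count = (7 choose 0) + (7 choose 1) + (7 choose 2) + (7 choose 3) + 1
     = 1 + 7 + 21 + 35 + 1
     = 65.

65


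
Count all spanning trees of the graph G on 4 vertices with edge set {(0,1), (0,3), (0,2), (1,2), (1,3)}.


By Kirchhoff's matrix tree theorem, the number of spanning trees equals
the determinant of any cofactor of the Laplacian matrix L.
G has 4 vertices and 5 edges.
Computing the (3 x 3) cofactor determinant gives 8.

8


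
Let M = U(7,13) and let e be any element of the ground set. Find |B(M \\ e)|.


Deleting e from U(7,13) gives U(7,12) since n > r.
Bases of U(7,12) = C(12,7) = 12! / (7! * 5!) = 792.

792


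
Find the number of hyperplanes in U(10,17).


Hyperplanes of U(10,17) are flats of rank 9.
In a uniform matroid, these are exactly the (9)-element subsets.
Count = (17 choose 9) = 24310.

24310


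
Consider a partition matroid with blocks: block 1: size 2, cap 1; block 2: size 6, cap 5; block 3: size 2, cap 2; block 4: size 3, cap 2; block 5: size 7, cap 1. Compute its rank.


Rank of a partition matroid = sum of min(|Si|, ci) for each block.
= min(2,1) + min(6,5) + min(2,2) + min(3,2) + min(7,1)
= 1 + 5 + 2 + 2 + 1
= 11.

11


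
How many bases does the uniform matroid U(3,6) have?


Bases of U(3,6) are all 3-element subsets of the 6-element ground set.
Number of bases = C(6,3).
(6 choose 3) = 20.

20


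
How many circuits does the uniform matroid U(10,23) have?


In U(10,23), circuits are the (11)-element subsets.
Any set of 11 elements is dependent, and removing any one element gives
an independent set of size 10, so it is a minimal dependent set.
Number of circuits = (23 choose 11) = 1352078.

1352078


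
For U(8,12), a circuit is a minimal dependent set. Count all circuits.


In U(8,12), circuits are the (9)-element subsets.
Any set of 9 elements is dependent, and removing any one element gives
an independent set of size 8, so it is a minimal dependent set.
Number of circuits = C(12,9) = 220.

220


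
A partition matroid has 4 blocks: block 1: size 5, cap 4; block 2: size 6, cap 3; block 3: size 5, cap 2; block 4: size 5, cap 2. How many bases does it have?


A basis picks exactly ci elements from block i.
Number of bases = product of C(|Si|, ci).
= C(5,4) * C(6,3) * C(5,2) * C(5,2)
= 5 * 20 * 10 * 10
= 10000.

10000


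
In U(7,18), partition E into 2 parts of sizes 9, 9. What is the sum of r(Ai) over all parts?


r(Ai) = min(|Ai|, 7) for each part.
Sum = min(9,7) + min(9,7)
    = 7 + 7
    = 14.

14


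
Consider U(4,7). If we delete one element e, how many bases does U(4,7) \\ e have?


Deleting e from U(4,7) gives U(4,6) since n > r.
Bases of U(4,6) = (6 choose 4) = 15.

15


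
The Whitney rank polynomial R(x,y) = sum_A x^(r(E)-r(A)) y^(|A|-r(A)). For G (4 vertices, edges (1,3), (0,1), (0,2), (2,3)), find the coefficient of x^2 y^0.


R(x,y) = sum over A in 2^E of x^(r(E)-r(A)) * y^(|A|-r(A)).
G has 4 vertices, 4 edges. r(E) = 3.
Enumerate all 2^4 = 16 subsets.
Count subsets with r(E)-r(A)=2 and |A|-r(A)=0: 4.

4


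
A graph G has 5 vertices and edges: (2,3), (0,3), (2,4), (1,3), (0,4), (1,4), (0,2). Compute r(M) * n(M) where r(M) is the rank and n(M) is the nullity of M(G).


r(M) = |V| - c = 5 - 1 = 4.
nullity = |E| - r(M) = 7 - 4 = 3.
Product = 4 * 3 = 12.

12


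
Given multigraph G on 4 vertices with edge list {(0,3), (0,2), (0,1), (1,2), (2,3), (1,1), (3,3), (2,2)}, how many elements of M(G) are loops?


In a graphic matroid, a loop is a self-loop edge (u,u) with rank 0.
Examining all 8 edges for self-loops...
Self-loops found: (1,1), (3,3), (2,2)
Number of loops = 3.

3


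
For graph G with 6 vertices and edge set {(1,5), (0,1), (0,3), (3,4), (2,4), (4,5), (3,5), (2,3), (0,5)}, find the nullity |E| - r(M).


Cycle rank (nullity) = |E| - r(M) = |E| - (|V| - c).
|E| = 9, |V| = 6, c = 1.
Nullity = 9 - (6 - 1) = 9 - 5 = 4.

4


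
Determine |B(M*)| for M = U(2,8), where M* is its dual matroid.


The dual of U(r,n) is U(n-r, n) = U(6,8).
Bases of U(6,8) are all (6)-element subsets.
|B(M*)| = (8 choose 6) = 28.

28


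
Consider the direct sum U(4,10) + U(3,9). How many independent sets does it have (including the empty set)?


For a direct sum, |I(M1+M2)| = |I(M1)| * |I(M2)|.
|I(U(4,10))| = sum C(10,k) for k=0..4 = 386.
|I(U(3,9))| = sum C(9,k) for k=0..3 = 130.
Total = 386 * 130 = 50180.

50180


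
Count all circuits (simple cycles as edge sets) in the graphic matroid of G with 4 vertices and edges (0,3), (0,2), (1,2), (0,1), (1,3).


A circuit in a graphic matroid = edge set of a simple cycle.
G has 4 vertices and 5 edges.
Enumerating all minimal edge subsets forming cycles...
Total circuits found: 3.

3


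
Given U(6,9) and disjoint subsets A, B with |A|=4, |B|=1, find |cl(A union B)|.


|A union B| = 4 + 1 = 5 (disjoint).
In U(6,9), cl(S) = S if |S| < 6, else cl(S) = E.
Since 5 < 6, cl(A union B) = A union B.
|cl(A union B)| = 5.

5


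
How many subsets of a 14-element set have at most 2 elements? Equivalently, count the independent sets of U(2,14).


Independent sets of U(2,14) are all subsets of size <= 2.
Count = C(14,0) + C(14,1) + C(14,2)
     = 1 + 14 + 91
     = 106.

106


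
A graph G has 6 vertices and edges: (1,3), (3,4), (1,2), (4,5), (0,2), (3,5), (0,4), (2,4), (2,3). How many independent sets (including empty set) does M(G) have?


An independent set in a graphic matroid is an acyclic edge subset.
G has 6 vertices and 9 edges.
Enumerate all 2^9 = 512 subsets, checking for acyclicity.
Total independent sets = 279.

279


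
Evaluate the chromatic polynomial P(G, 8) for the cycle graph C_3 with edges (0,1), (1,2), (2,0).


P(C_3, k) = (k-1)^3 + (-1)^3*(k-1).
P(8) = (7)^3 - 7
= 343 - 7 = 336.

336


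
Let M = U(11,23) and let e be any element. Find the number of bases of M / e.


Contracting e from U(11,23) gives U(10,22).
Bases of U(10,22) = C(22,10) = 22! / (10! * 12!) = 646646.

646646


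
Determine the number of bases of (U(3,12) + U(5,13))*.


(M1+M2)* = M1* + M2*.
M1* = U(9,12), bases: C(12,9) = 220.
M2* = U(8,13), bases: C(13,8) = 1287.
|B(M*)| = 220 * 1287 = 283140.

283140


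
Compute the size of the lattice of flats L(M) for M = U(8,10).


Flats of U(8,10): every subset of size < 8 is a flat, plus E itself.
Count = C(10,0) + C(10,1) + C(10,2) + C(10,3) + C(10,4) + C(10,5) + C(10,6) + C(10,7) + 1
     = 1 + 10 + 45 + 120 + 210 + 252 + 210 + 120 + 1
     = 969.

969


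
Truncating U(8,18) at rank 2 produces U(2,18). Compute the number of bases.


Truncating U(8,18) to rank 2 gives U(2,18).
Bases of U(2,18) are all 2-element subsets of 18 elements.
Number of bases = (18 choose 2) = 153.

153


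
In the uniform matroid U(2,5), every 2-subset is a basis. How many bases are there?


Bases of U(2,5) are all 2-element subsets of the 5-element ground set.
Number of bases = C(5,2).
C(5,2) = (5 * 4) / (1 * 2) = 10.

10


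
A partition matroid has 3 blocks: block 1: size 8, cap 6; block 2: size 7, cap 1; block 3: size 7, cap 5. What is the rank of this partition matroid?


Rank of a partition matroid = sum of min(|Si|, ci) for each block.
= min(8,6) + min(7,1) + min(7,5)
= 6 + 1 + 5
= 12.

12


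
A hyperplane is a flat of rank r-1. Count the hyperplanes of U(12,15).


Hyperplanes of U(12,15) are flats of rank 11.
In a uniform matroid, these are exactly the (11)-element subsets.
Count = C(15,11) = 1365.

1365


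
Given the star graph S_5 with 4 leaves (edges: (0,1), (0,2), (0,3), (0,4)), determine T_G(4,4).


A star on 5 vertices is a tree with 4 edges.
T(x,y) = x^(4) for any tree.
T(4,4) = 4^4 = 256.

256


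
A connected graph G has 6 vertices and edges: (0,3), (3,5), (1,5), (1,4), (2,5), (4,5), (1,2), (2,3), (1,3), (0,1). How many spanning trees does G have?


By Kirchhoff's matrix tree theorem, the number of spanning trees equals
the determinant of any cofactor of the Laplacian matrix L.
G has 6 vertices and 10 edges.
Computing the (5 x 5) cofactor determinant gives 99.

99


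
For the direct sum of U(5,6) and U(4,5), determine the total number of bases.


Bases of a direct sum M1 + M2: |B| = |B(M1)| * |B(M2)|.
|B(U(5,6))| = C(6,5) = 6.
|B(U(4,5))| = C(5,4) = 5.
Total bases = 6 * 5 = 30.

30


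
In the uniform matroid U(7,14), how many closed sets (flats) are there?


Flats of U(7,14): every subset of size < 7 is a flat, plus E itself.
Count = C(14,0) + C(14,1) + C(14,2) + C(14,3) + C(14,4) + C(14,5) + C(14,6) + 1
     = 1 + 14 + 91 + 364 + 1001 + 2002 + 3003 + 1
     = 6477.

6477


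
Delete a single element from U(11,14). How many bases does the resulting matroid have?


Deleting e from U(11,14) gives U(11,13) since n > r.
Bases of U(11,13) = C(13,11) = 78.

78


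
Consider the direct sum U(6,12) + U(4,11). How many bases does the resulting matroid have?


Bases of a direct sum M1 + M2: |B| = |B(M1)| * |B(M2)|.
|B(U(6,12))| = C(12,6) = 924.
|B(U(4,11))| = C(11,4) = 330.
Total bases = 924 * 330 = 304920.

304920


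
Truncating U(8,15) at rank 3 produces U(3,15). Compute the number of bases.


Truncating U(8,15) to rank 3 gives U(3,15).
Bases of U(3,15) are all 3-element subsets of 15 elements.
Number of bases = C(15,3) = (15 * 14 * 13) / (1 * 2 * 3) = 455.

455


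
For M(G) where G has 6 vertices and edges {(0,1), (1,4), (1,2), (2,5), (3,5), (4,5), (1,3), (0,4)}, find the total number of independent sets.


An independent set in a graphic matroid is an acyclic edge subset.
G has 6 vertices and 8 edges.
Enumerate all 2^8 = 256 subsets, checking for acyclicity.
Total independent sets = 186.

186


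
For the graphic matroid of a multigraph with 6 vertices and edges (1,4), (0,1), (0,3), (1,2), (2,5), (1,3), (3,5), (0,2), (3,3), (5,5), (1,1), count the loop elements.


In a graphic matroid, a loop is a self-loop edge (u,u) with rank 0.
Examining all 11 edges for self-loops...
Self-loops found: (3,3), (5,5), (1,1)
Number of loops = 3.

3


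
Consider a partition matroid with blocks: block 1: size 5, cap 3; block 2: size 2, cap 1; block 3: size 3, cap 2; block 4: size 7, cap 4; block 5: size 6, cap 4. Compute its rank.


Rank of a partition matroid = sum of min(|Si|, ci) for each block.
= min(5,3) + min(2,1) + min(3,2) + min(7,4) + min(6,4)
= 3 + 1 + 2 + 4 + 4
= 14.

14
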